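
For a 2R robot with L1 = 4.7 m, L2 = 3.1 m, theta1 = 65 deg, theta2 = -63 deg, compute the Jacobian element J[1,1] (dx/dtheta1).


J[1,1] = -L1*sin(t1) - L2*sin(t1+t2)
= -4.7*sin(65) - 3.1*sin(2)
= -4.3678


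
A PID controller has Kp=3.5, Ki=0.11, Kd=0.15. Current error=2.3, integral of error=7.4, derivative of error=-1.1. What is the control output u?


u = Kp*e + Ki*int(e) + Kd*de/dt
= 3.5*2.3 + 0.11*7.4 + 0.15*(-1.1)
= 8.05 + 0.814 + -0.165
= 8.699


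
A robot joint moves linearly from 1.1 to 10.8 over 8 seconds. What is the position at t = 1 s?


s = t/T = 1/8 = 0.125
p(t) = p0 + (pf-p0)*s
= 1.1 + (10.8 - 1.1) * 0.125
= 2.3125


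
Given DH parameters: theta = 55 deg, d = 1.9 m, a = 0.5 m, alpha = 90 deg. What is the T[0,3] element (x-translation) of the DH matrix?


T[0,3] = a * cos(theta)
= 0.5 * cos(55 deg)
= 0.5 * 0.5736
= 0.2868


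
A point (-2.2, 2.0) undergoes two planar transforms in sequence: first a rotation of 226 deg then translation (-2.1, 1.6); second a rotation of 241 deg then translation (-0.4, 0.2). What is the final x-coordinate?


After transform 1:
x1 = cos(226)*-2.2 - sin(226)*2.0 + -2.1 = 0.8669
y1 = sin(226)*-2.2 + cos(226)*2.0 + 1.6 = 1.7932
After transform 2:
x2 = cos(241)*0.8669 - sin(241)*1.7932 + -0.4
= 0.7481


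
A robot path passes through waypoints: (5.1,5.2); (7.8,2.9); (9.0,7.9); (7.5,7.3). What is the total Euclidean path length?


Segment lengths:
  seg1 = sqrt((2.7)^2 + (-2.3)^2) = 3.5468
  seg2 = sqrt((1.2)^2 + (5.0)^2) = 5.142
  seg3 = sqrt((-1.5)^2 + (-0.6)^2) = 1.6155
Total = 10.3044


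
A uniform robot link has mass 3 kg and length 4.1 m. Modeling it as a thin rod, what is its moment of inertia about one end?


I = (1/3) * m * L^2
= (1/3) * 3 * 4.1^2
= 0.333333 * 3 * 16.81
= 16.81 kg*m^2


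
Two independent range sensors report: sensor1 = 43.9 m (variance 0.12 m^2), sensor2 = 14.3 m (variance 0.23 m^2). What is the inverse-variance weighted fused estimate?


w1 = (1/var1) / (1/var1 + 1/var2)
   = 8.3333 / (8.3333 + 4.3478) = 0.6571
w2 = 1 - w1 = 0.3429
fused = w1*s1 + w2*s2 = 28.8486 + 4.9029
= 33.7514 m


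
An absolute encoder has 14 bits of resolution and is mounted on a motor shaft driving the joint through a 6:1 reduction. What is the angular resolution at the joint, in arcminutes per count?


counts = 2^14 = 16384
effective counts at joint = 16384 * 6 = 98304
resolution = 360*60 / 98304
= 0.2197 arcmin/count


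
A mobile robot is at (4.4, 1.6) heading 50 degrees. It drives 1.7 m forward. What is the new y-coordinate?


y_new = y0 + d*sin(theta)
= 1.6 + 1.7*sin(50)
= 1.6 + 1.3023
= 2.9023


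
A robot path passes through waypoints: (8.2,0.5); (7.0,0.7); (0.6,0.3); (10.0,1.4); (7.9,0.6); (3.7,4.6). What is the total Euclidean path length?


Segment lengths:
  seg1 = sqrt((-1.2)^2 + (0.2)^2) = 1.2166
  seg2 = sqrt((-6.4)^2 + (-0.4)^2) = 6.4125
  seg3 = sqrt((9.4)^2 + (1.1)^2) = 9.4641
  seg4 = sqrt((-2.1)^2 + (-0.8)^2) = 2.2472
  seg5 = sqrt((-4.2)^2 + (4.0)^2) = 5.8
Total = 25.1404


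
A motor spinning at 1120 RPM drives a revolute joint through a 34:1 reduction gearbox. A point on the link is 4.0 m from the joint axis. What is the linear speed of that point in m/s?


omega_motor = 1120 * 2*pi/60 = 117.2861 rad/s
omega_joint = omega_motor / 34 = 3.4496 rad/s
v = omega_joint * r = 3.4496 * 4.0
= 13.7984 m/s


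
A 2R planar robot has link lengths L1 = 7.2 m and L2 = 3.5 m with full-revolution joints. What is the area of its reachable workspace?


r_max = L1 + L2 = 10.7 m
r_min = |L1 - L2| = 3.7 m
Area = pi*(r_max^2 - r_min^2)
= pi*(114.49 - 13.69)
= pi * 100.8
= 316.6725 m^2


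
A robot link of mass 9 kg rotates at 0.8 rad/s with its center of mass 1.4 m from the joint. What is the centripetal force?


F = m * omega^2 * r
= 9 * 0.8^2 * 1.4
= 9 * 0.64 * 1.4
= 8.064 N


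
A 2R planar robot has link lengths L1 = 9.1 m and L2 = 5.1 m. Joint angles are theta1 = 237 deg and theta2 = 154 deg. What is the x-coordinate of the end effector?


Convert angles to radians: theta1 = 4.1364, theta2 = 2.6878
x = L1*cos(theta1) + L2*cos(theta1+theta2)
x = -4.9562 + 4.3716
x = -0.5847


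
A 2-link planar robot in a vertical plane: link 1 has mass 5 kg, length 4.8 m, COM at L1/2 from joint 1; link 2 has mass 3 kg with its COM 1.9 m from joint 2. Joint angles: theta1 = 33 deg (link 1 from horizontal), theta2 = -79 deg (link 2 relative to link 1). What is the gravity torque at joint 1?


Horizontal distance from joint 1 to link-1 COM:
  x_c1 = (L1/2)*cos(t1) = 2.4 * 0.8387 = 2.0128 m
Horizontal distance from joint 1 to link-2 COM:
  x_c2 = L1*cos(t1) + Lc2*cos(t1+t2)
       = 4.8*0.8387 + 1.9*0.6947 = 5.3455 m
tau1 = m1*g*x_c1 + m2*g*x_c2
     = 5*9.81*2.0128 + 3*9.81*5.3455
     = 98.7283 + 157.3172
     = 256.0455 Nm


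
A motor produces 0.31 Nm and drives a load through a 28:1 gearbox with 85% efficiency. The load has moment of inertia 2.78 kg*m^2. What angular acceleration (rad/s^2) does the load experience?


tau_out = tau_motor * N * eta
= 0.31 * 28 * 0.85 = 7.378 Nm
alpha = tau_out / I = 7.378 / 2.78
= 2.654 rad/s^2


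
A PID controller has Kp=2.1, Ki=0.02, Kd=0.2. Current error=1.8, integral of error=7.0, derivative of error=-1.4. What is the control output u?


u = Kp*e + Ki*int(e) + Kd*de/dt
= 2.1*1.8 + 0.02*7.0 + 0.2*(-1.4)
= 3.78 + 0.14 + -0.28
= 3.64


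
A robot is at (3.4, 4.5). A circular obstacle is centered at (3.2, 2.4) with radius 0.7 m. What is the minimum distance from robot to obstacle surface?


center_dist = sqrt((3.4-3.2)^2 + (4.5-2.4)^2)
= sqrt(0.04 + 4.41)
= 2.1095
min_dist = center_dist - radius = 2.1095 - 0.7 = 1.4095 m


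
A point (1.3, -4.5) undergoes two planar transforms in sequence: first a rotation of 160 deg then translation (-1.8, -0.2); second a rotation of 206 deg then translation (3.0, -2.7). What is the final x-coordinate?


After transform 1:
x1 = cos(160)*1.3 - sin(160)*-4.5 + -1.8 = -1.4825
y1 = sin(160)*1.3 + cos(160)*-4.5 + -0.2 = 4.4732
After transform 2:
x2 = cos(206)*-1.4825 - sin(206)*4.4732 + 3.0
= 6.2934


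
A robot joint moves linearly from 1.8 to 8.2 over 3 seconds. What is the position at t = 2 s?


s = t/T = 2/3 = 0.6667
p(t) = p0 + (pf-p0)*s
= 1.8 + (8.2 - 1.8) * 0.6667
= 6.0667


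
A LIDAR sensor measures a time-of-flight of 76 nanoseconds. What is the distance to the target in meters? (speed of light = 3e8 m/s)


tof = 76 ns = 7.6e-08 s
dist = c * tof / 2
= 3e8 * 7.6e-08 / 2
= 11.4 m


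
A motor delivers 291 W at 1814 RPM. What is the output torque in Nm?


omega = 1814 * 2*pi/60 = 189.9616 rad/s
tau = P / omega = 291 / 189.9616
= 1.5319 Nm


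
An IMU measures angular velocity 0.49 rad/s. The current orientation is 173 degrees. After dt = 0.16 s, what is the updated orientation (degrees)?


delta_theta = w * dt = 0.49 * 0.16 = 0.0784 rad
= 4.492 deg
theta_new = 173 + 4.492 = 177.492 deg


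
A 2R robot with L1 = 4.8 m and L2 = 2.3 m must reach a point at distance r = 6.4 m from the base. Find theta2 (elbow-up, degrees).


cos(theta2) = (r^2 - L1^2 - L2^2) / (2*L1*L2)
cos(theta2) = (40.96 - 23.04 - 5.29) / 22.08
cos(theta2) = 0.572011
theta2 = 55.1094 degrees


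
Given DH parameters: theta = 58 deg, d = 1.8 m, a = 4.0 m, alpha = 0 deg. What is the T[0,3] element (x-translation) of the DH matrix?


T[0,3] = a * cos(theta)
= 4.0 * cos(58 deg)
= 4.0 * 0.5299
= 2.1197


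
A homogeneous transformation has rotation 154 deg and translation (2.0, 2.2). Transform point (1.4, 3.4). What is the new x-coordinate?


x' = cos(theta)*px - sin(theta)*py + tx
= -0.8988*1.4 - 0.4384*3.4 + 2.0
= -0.7488


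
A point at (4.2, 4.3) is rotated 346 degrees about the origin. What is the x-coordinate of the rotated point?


x' = x*cos(theta) - y*sin(theta)
cos(346 deg) = 0.9703, sin(346 deg) = -0.2419
x' = 4.2 * 0.9703 - 4.3 * -0.2419
= 4.0752 - -1.0403
= 5.1155


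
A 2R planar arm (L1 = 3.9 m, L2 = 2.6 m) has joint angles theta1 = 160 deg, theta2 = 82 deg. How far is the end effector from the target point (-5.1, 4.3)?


End effector via forward kinematics:
x = L1*cos(t1) + L2*cos(t1+t2) = -4.8854
y = L1*sin(t1) + L2*sin(t1+t2) = -0.9618
Distance to target:
d = sqrt((-5.1 - -4.8854)^2 + (4.3 - -0.9618)^2)
= sqrt(0.046 + 27.6864)
= 5.2662 m


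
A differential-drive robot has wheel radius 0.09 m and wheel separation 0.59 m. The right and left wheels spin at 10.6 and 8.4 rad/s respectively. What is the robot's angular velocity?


vR = r*wR = 0.09*10.6 = 0.954 m/s
vL = r*wL = 0.09*8.4 = 0.756 m/s
v = (vR+vL)/2 = 0.855 m/s
omega = (vR-vL)/L = 0.3356 rad/s
angular velocity = 0.3356 rad/s


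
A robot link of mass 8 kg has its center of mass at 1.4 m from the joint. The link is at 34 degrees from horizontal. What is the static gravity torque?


tau = m*g*L*cos(angle)
= 8 * 9.81 * 1.4 * cos(34 deg)
= 8 * 9.81 * 1.4 * 0.829
= 91.088 Nm


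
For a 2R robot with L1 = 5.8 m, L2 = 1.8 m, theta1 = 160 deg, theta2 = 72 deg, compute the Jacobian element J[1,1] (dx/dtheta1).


J[1,1] = -L1*sin(t1) - L2*sin(t1+t2)
= -5.8*sin(160) - 1.8*sin(232)
= -0.5653


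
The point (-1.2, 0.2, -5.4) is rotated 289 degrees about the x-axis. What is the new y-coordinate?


Rotation about x-axis: y' = y*cos(theta) - z*sin(theta)
= 0.2 * 0.3256 - -5.4 * -0.9455
= -5.0407


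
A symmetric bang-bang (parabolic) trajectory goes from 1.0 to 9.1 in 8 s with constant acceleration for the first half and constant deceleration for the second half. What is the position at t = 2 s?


Symmetric rest-to-rest: each phase covers (pf-p0)/2 in time T/2. 0.5*a*(T/2)^2 = (pf-p0)/2 => a = 4*(pf-p0)/T^2
a = 4*(9.1-1.0)/8^2 = 0.5062
t = 2 is in the acceleration phase (t <= T/2).
p = p0 + 0.5*a*t^2 = 1.0 + 0.5*0.5062*2^2
= 2.0125


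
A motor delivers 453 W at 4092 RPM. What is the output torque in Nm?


omega = 4092 * 2*pi/60 = 428.5132 rad/s
tau = P / omega = 453 / 428.5132
= 1.0571 Nm


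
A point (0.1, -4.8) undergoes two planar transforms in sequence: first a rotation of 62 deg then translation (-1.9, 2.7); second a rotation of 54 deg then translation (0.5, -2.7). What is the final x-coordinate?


After transform 1:
x1 = cos(62)*0.1 - sin(62)*-4.8 + -1.9 = 2.3851
y1 = sin(62)*0.1 + cos(62)*-4.8 + 2.7 = 0.5348
After transform 2:
x2 = cos(54)*2.3851 - sin(54)*0.5348 + 0.5
= 1.4692


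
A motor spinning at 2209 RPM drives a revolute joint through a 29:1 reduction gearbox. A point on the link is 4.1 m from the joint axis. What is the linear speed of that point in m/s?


omega_motor = 2209 * 2*pi/60 = 231.3259 rad/s
omega_joint = omega_motor / 29 = 7.9768 rad/s
v = omega_joint * r = 7.9768 * 4.1
= 32.7047 m/s


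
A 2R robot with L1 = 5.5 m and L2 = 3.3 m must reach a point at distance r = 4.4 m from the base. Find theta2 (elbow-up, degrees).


cos(theta2) = (r^2 - L1^2 - L2^2) / (2*L1*L2)
cos(theta2) = (19.36 - 30.25 - 10.89) / 36.3
cos(theta2) = -0.6
theta2 = 126.8699 degrees


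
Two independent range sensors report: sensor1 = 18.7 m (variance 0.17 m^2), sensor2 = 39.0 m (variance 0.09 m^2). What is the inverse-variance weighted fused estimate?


w1 = (1/var1) / (1/var1 + 1/var2)
   = 5.8824 / (5.8824 + 11.1111) = 0.3462
w2 = 1 - w1 = 0.6538
fused = w1*s1 + w2*s2 = 6.4731 + 25.5
= 31.9731 m


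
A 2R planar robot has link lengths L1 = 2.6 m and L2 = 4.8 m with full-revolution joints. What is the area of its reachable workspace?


r_max = L1 + L2 = 7.4 m
r_min = |L1 - L2| = 2.2 m
Area = pi*(r_max^2 - r_min^2)
= pi*(54.76 - 4.84)
= pi * 49.92
= 156.8283 m^2


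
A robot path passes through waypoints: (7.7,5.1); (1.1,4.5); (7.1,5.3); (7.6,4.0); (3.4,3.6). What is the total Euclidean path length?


Segment lengths:
  seg1 = sqrt((-6.6)^2 + (-0.6)^2) = 6.6272
  seg2 = sqrt((6.0)^2 + (0.8)^2) = 6.0531
  seg3 = sqrt((0.5)^2 + (-1.3)^2) = 1.3928
  seg4 = sqrt((-4.2)^2 + (-0.4)^2) = 4.219
Total = 18.2922


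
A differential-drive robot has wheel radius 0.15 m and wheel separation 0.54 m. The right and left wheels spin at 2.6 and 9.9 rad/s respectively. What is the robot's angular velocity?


vR = r*wR = 0.15*2.6 = 0.39 m/s
vL = r*wL = 0.15*9.9 = 1.485 m/s
v = (vR+vL)/2 = 0.9375 m/s
omega = (vR-vL)/L = -2.0278 rad/s
angular velocity = -2.0278 rad/s


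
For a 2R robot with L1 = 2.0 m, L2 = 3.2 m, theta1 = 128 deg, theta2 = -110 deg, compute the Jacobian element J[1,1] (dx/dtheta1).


J[1,1] = -L1*sin(t1) - L2*sin(t1+t2)
= -2.0*sin(128) - 3.2*sin(18)
= -2.5649


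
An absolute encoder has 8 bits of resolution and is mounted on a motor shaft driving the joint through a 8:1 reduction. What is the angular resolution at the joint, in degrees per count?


counts = 2^8 = 256
effective counts at joint = 256 * 8 = 2048
resolution = 360 / 2048
= 0.1758 deg/count


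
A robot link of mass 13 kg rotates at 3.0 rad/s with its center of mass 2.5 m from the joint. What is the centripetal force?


F = m * omega^2 * r
= 13 * 3.0^2 * 2.5
= 13 * 9.0 * 2.5
= 292.5 N


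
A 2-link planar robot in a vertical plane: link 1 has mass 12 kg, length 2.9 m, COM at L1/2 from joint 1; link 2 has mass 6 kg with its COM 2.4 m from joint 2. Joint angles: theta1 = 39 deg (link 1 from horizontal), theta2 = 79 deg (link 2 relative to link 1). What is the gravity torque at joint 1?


Horizontal distance from joint 1 to link-1 COM:
  x_c1 = (L1/2)*cos(t1) = 1.45 * 0.7771 = 1.1269 m
Horizontal distance from joint 1 to link-2 COM:
  x_c2 = L1*cos(t1) + Lc2*cos(t1+t2)
       = 2.9*0.7771 + 2.4*-0.4695 = 1.127 m
tau1 = m1*g*x_c1 + m2*g*x_c2
     = 12*9.81*1.1269 + 6*9.81*1.127
     = 132.6542 + 66.3347
     = 198.9889 Nm


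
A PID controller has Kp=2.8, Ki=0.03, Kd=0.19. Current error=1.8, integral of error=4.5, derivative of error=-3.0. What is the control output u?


u = Kp*e + Ki*int(e) + Kd*de/dt
= 2.8*1.8 + 0.03*4.5 + 0.19*(-3.0)
= 5.04 + 0.135 + -0.57
= 4.605


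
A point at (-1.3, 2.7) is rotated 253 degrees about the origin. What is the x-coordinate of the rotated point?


x' = x*cos(theta) - y*sin(theta)
cos(253 deg) = -0.2924, sin(253 deg) = -0.9563
x' = -1.3 * -0.2924 - 2.7 * -0.9563
= 0.3801 - -2.582
= 2.9621


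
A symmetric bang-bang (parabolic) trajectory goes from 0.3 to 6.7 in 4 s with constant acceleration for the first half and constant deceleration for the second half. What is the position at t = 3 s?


Symmetric rest-to-rest: each phase covers (pf-p0)/2 in time T/2. 0.5*a*(T/2)^2 = (pf-p0)/2 => a = 4*(pf-p0)/T^2
a = 4*(6.7-0.3)/4^2 = 1.6
t = 3 is in the deceleration phase (t > T/2).
p = pf - 0.5*a*(T-t)^2 = 6.7 - 0.5*1.6*1^2
= 5.9


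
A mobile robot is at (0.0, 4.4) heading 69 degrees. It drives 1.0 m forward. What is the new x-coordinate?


x_new = x0 + d*cos(theta)
= 0.0 + 1.0*cos(69)
= 0.0 + 0.3584
= 0.3584


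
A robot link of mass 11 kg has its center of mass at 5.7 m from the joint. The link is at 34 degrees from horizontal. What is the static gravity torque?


tau = m*g*L*cos(angle)
= 11 * 9.81 * 5.7 * cos(34 deg)
= 11 * 9.81 * 5.7 * 0.829
= 509.9302 Nm


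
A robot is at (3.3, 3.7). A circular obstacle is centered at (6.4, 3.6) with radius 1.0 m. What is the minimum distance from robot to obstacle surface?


center_dist = sqrt((3.3-6.4)^2 + (3.7-3.6)^2)
= sqrt(9.61 + 0.01)
= 3.1016
min_dist = center_dist - radius = 3.1016 - 1.0 = 2.1016 m


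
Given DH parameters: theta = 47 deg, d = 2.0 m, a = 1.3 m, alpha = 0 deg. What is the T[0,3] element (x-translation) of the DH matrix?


T[0,3] = a * cos(theta)
= 1.3 * cos(47 deg)
= 1.3 * 0.682
= 0.8866


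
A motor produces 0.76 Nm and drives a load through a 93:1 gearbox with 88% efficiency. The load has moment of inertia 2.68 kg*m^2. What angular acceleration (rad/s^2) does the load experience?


tau_out = tau_motor * N * eta
= 0.76 * 93 * 0.88 = 62.1984 Nm
alpha = tau_out / I = 62.1984 / 2.68
= 23.2084 rad/s^2


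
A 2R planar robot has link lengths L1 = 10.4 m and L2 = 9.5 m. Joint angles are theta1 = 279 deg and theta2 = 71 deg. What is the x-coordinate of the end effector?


Convert angles to radians: theta1 = 4.8695, theta2 = 1.2392
x = L1*cos(theta1) + L2*cos(theta1+theta2)
x = 1.6269 + 9.3557
x = 10.9826


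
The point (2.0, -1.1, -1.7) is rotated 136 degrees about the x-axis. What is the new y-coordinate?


Rotation about x-axis: y' = y*cos(theta) - z*sin(theta)
= -1.1 * -0.7193 - -1.7 * 0.6947
= 1.9722


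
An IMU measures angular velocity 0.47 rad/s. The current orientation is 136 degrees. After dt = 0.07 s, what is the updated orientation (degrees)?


delta_theta = w * dt = 0.47 * 0.07 = 0.0329 rad
= 1.885 deg
theta_new = 136 + 1.885 = 137.885 deg


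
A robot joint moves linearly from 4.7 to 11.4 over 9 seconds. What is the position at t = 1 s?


s = t/T = 1/9 = 0.1111
p(t) = p0 + (pf-p0)*s
= 4.7 + (11.4 - 4.7) * 0.1111
= 5.4444


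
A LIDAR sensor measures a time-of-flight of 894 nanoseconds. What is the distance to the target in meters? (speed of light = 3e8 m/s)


tof = 894 ns = 8.94e-07 s
dist = c * tof / 2
= 3e8 * 8.94e-07 / 2
= 134.1 m


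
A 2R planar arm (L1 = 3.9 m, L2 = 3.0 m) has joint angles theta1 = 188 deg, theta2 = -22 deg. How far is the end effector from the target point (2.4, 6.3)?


End effector via forward kinematics:
x = L1*cos(t1) + L2*cos(t1+t2) = -6.7729
y = L1*sin(t1) + L2*sin(t1+t2) = 0.183
Distance to target:
d = sqrt((2.4 - -6.7729)^2 + (6.3 - 0.183)^2)
= sqrt(84.1427 + 37.4178)
= 11.0254 m


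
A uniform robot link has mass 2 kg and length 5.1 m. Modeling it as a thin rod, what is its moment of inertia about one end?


I = (1/3) * m * L^2
= (1/3) * 2 * 5.1^2
= 0.333333 * 2 * 26.01
= 17.34 kg*m^2


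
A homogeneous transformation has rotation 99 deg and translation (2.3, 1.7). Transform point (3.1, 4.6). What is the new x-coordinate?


x' = cos(theta)*px - sin(theta)*py + tx
= -0.1564*3.1 - 0.9877*4.6 + 2.3
= -2.7283


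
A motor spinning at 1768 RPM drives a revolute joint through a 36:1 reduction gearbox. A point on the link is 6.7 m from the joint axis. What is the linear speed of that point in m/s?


omega_motor = 1768 * 2*pi/60 = 185.1445 rad/s
omega_joint = omega_motor / 36 = 5.1429 rad/s
v = omega_joint * r = 5.1429 * 6.7
= 34.4575 m/s


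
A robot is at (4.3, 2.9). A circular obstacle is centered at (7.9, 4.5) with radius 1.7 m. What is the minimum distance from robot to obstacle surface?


center_dist = sqrt((4.3-7.9)^2 + (2.9-4.5)^2)
= sqrt(12.96 + 2.56)
= 3.9395
min_dist = center_dist - radius = 3.9395 - 1.7 = 2.2395 m


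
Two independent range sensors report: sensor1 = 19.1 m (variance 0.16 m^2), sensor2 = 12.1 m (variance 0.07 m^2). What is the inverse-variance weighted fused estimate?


w1 = (1/var1) / (1/var1 + 1/var2)
   = 6.25 / (6.25 + 14.2857) = 0.3043
w2 = 1 - w1 = 0.6957
fused = w1*s1 + w2*s2 = 5.813 + 8.4174
= 14.2304 m


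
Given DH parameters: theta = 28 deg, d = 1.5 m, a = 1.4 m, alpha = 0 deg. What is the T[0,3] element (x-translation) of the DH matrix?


T[0,3] = a * cos(theta)
= 1.4 * cos(28 deg)
= 1.4 * 0.8829
= 1.2361


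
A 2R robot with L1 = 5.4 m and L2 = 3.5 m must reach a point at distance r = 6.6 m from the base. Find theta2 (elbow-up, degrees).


cos(theta2) = (r^2 - L1^2 - L2^2) / (2*L1*L2)
cos(theta2) = (43.56 - 29.16 - 12.25) / 37.8
cos(theta2) = 0.056878
theta2 = 86.7394 degrees


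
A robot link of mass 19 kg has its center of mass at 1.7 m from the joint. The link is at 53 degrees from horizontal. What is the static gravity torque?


tau = m*g*L*cos(angle)
= 19 * 9.81 * 1.7 * cos(53 deg)
= 19 * 9.81 * 1.7 * 0.6018
= 190.6929 Nm


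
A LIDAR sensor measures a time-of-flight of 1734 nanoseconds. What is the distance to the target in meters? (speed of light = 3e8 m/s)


tof = 1734 ns = 1.734e-06 s
dist = c * tof / 2
= 3e8 * 1.734e-06 / 2
= 260.1 m


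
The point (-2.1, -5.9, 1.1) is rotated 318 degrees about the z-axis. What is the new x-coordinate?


Rotation about z-axis: x' = x*cos(theta) - y*sin(theta)
= -2.1 * 0.7431 - -5.9 * -0.6691
= -5.5085


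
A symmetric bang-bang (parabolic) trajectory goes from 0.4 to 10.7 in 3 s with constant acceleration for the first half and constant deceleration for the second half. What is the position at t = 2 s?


Symmetric rest-to-rest: each phase covers (pf-p0)/2 in time T/2. 0.5*a*(T/2)^2 = (pf-p0)/2 => a = 4*(pf-p0)/T^2
a = 4*(10.7-0.4)/3^2 = 4.5778
t = 2 is in the deceleration phase (t > T/2).
p = pf - 0.5*a*(T-t)^2 = 10.7 - 0.5*4.5778*1^2
= 8.4111


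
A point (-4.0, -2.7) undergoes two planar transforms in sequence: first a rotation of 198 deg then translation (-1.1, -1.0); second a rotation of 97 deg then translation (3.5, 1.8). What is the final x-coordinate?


After transform 1:
x1 = cos(198)*-4.0 - sin(198)*-2.7 + -1.1 = 1.8699
y1 = sin(198)*-4.0 + cos(198)*-2.7 + -1.0 = 2.8039
After transform 2:
x2 = cos(97)*1.8699 - sin(97)*2.8039 + 3.5
= 0.4891


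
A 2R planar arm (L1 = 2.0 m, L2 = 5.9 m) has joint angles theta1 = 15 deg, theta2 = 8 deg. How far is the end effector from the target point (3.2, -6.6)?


End effector via forward kinematics:
x = L1*cos(t1) + L2*cos(t1+t2) = 7.3628
y = L1*sin(t1) + L2*sin(t1+t2) = 2.823
Distance to target:
d = sqrt((3.2 - 7.3628)^2 + (-6.6 - 2.823)^2)
= sqrt(17.3292 + 88.792)
= 10.3015 m


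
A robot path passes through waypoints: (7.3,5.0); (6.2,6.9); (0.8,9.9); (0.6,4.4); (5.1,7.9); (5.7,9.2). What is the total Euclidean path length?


Segment lengths:
  seg1 = sqrt((-1.1)^2 + (1.9)^2) = 2.1954
  seg2 = sqrt((-5.4)^2 + (3.0)^2) = 6.1774
  seg3 = sqrt((-0.2)^2 + (-5.5)^2) = 5.5036
  seg4 = sqrt((4.5)^2 + (3.5)^2) = 5.7009
  seg5 = sqrt((0.6)^2 + (1.3)^2) = 1.4318
Total = 21.0091


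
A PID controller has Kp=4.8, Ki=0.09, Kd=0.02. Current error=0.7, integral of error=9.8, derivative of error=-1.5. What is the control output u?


u = Kp*e + Ki*int(e) + Kd*de/dt
= 4.8*0.7 + 0.09*9.8 + 0.02*(-1.5)
= 3.36 + 0.882 + -0.03
= 4.212


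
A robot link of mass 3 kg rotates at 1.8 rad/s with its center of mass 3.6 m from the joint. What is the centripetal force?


F = m * omega^2 * r
= 3 * 1.8^2 * 3.6
= 3 * 3.24 * 3.6
= 34.992 N


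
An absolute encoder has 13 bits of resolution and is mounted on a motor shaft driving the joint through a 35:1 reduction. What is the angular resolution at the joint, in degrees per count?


counts = 2^13 = 8192
effective counts at joint = 8192 * 35 = 286720
resolution = 360 / 286720
= 0.0013 deg/count


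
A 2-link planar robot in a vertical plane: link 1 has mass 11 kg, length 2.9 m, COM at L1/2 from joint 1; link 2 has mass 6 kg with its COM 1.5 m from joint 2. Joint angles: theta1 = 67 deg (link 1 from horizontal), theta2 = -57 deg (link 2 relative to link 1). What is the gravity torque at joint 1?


Horizontal distance from joint 1 to link-1 COM:
  x_c1 = (L1/2)*cos(t1) = 1.45 * 0.3907 = 0.5666 m
Horizontal distance from joint 1 to link-2 COM:
  x_c2 = L1*cos(t1) + Lc2*cos(t1+t2)
       = 2.9*0.3907 + 1.5*0.9848 = 2.6103 m
tau1 = m1*g*x_c1 + m2*g*x_c2
     = 11*9.81*0.5666 + 6*9.81*2.6103
     = 61.1375 + 153.6441
     = 214.7816 Nm


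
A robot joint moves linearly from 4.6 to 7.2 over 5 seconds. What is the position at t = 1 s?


s = t/T = 1/5 = 0.2
p(t) = p0 + (pf-p0)*s
= 4.6 + (7.2 - 4.6) * 0.2
= 5.12


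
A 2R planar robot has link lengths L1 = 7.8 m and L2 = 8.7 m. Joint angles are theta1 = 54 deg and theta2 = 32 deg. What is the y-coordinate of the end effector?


Convert angles to radians: theta1 = 0.9425, theta2 = 0.5585
y = L1*sin(theta1) + L2*sin(theta1+theta2)
y = 6.3103 + 8.6788
y = 14.9891


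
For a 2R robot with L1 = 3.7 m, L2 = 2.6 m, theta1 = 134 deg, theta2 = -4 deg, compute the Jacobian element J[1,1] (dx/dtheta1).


J[1,1] = -L1*sin(t1) - L2*sin(t1+t2)
= -3.7*sin(134) - 2.6*sin(130)
= -4.6533


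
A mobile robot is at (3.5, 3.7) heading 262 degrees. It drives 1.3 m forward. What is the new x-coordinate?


x_new = x0 + d*cos(theta)
= 3.5 + 1.3*cos(262)
= 3.5 + -0.1809
= 3.3191


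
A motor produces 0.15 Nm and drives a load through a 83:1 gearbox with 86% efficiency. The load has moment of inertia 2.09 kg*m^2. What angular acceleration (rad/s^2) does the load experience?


tau_out = tau_motor * N * eta
= 0.15 * 83 * 0.86 = 10.707 Nm
alpha = tau_out / I = 10.707 / 2.09
= 5.123 rad/s^2


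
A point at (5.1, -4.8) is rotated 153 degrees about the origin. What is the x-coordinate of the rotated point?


x' = x*cos(theta) - y*sin(theta)
cos(153 deg) = -0.891, sin(153 deg) = 0.454
x' = 5.1 * -0.891 - -4.8 * 0.454
= -4.5441 - -2.1792
= -2.365


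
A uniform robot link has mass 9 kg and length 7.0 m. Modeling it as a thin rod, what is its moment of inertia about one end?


I = (1/3) * m * L^2
= (1/3) * 9 * 7.0^2
= 0.333333 * 9 * 49.0
= 147.0 kg*m^2


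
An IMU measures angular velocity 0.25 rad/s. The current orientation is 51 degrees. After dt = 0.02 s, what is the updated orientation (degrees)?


delta_theta = w * dt = 0.25 * 0.02 = 0.005 rad
= 0.2865 deg
theta_new = 51 + 0.2865 = 51.2865 deg


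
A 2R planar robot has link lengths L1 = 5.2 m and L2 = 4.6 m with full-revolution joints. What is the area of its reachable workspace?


r_max = L1 + L2 = 9.8 m
r_min = |L1 - L2| = 0.6 m
Area = pi*(r_max^2 - r_min^2)
= pi*(96.04 - 0.36)
= pi * 95.68
= 300.5876 m^2


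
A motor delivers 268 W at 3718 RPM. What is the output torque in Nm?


omega = 3718 * 2*pi/60 = 389.348 rad/s
tau = P / omega = 268 / 389.348
= 0.6883 Nm


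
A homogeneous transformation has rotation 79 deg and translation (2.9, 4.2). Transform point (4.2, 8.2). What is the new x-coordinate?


x' = cos(theta)*px - sin(theta)*py + tx
= 0.1908*4.2 - 0.9816*8.2 + 2.9
= -4.3479


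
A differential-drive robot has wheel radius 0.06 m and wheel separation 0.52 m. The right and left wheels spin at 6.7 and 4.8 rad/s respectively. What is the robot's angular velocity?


vR = r*wR = 0.06*6.7 = 0.402 m/s
vL = r*wL = 0.06*4.8 = 0.288 m/s
v = (vR+vL)/2 = 0.345 m/s
omega = (vR-vL)/L = 0.2192 rad/s
angular velocity = 0.2192 rad/s


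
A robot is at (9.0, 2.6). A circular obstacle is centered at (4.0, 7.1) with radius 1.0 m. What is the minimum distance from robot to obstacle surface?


center_dist = sqrt((9.0-4.0)^2 + (2.6-7.1)^2)
= sqrt(25.0 + 20.25)
= 6.7268
min_dist = center_dist - radius = 6.7268 - 1.0 = 5.7268 m


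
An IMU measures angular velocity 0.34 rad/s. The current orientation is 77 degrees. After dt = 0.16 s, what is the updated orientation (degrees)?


delta_theta = w * dt = 0.34 * 0.16 = 0.0544 rad
= 3.1169 deg
theta_new = 77 + 3.1169 = 80.1169 deg


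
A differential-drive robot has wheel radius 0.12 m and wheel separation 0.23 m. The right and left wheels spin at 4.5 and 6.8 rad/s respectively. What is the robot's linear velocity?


vR = r*wR = 0.12*4.5 = 0.54 m/s
vL = r*wL = 0.12*6.8 = 0.816 m/s
v = (vR+vL)/2 = 0.678 m/s
omega = (vR-vL)/L = -1.2 rad/s
linear velocity = 0.678 m/s


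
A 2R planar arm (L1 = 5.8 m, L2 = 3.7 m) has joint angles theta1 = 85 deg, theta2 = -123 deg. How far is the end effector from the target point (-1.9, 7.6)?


End effector via forward kinematics:
x = L1*cos(t1) + L2*cos(t1+t2) = 3.4211
y = L1*sin(t1) + L2*sin(t1+t2) = 3.5
Distance to target:
d = sqrt((-1.9 - 3.4211)^2 + (7.6 - 3.5)^2)
= sqrt(28.3146 + 16.8101)
= 6.7175 m


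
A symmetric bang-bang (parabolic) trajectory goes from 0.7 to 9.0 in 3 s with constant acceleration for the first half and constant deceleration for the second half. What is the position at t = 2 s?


Symmetric rest-to-rest: each phase covers (pf-p0)/2 in time T/2. 0.5*a*(T/2)^2 = (pf-p0)/2 => a = 4*(pf-p0)/T^2
a = 4*(9.0-0.7)/3^2 = 3.6889
t = 2 is in the deceleration phase (t > T/2).
p = pf - 0.5*a*(T-t)^2 = 9.0 - 0.5*3.6889*1^2
= 7.1556


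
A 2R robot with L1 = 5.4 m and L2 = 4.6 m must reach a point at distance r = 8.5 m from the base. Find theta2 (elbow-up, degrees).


cos(theta2) = (r^2 - L1^2 - L2^2) / (2*L1*L2)
cos(theta2) = (72.25 - 29.16 - 21.16) / 49.68
cos(theta2) = 0.441425
theta2 = 63.8052 degrees


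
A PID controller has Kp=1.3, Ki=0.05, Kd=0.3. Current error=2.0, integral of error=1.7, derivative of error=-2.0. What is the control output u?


u = Kp*e + Ki*int(e) + Kd*de/dt
= 1.3*2.0 + 0.05*1.7 + 0.3*(-2.0)
= 2.6 + 0.085 + -0.6
= 2.085


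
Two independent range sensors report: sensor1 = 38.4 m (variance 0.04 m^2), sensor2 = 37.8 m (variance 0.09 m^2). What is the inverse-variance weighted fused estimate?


w1 = (1/var1) / (1/var1 + 1/var2)
   = 25.0 / (25.0 + 11.1111) = 0.6923
w2 = 1 - w1 = 0.3077
fused = w1*s1 + w2*s2 = 26.5846 + 11.6308
= 38.2154 m


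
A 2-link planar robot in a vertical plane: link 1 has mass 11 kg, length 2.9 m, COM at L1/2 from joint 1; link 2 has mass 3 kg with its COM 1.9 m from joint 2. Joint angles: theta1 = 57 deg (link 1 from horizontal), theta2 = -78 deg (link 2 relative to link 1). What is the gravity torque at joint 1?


Horizontal distance from joint 1 to link-1 COM:
  x_c1 = (L1/2)*cos(t1) = 1.45 * 0.5446 = 0.7897 m
Horizontal distance from joint 1 to link-2 COM:
  x_c2 = L1*cos(t1) + Lc2*cos(t1+t2)
       = 2.9*0.5446 + 1.9*0.9336 = 3.3533 m
tau1 = m1*g*x_c1 + m2*g*x_c2
     = 11*9.81*0.7897 + 3*9.81*3.3533
     = 85.2194 + 98.6863
     = 183.9057 Nm


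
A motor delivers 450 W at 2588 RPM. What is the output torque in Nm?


omega = 2588 * 2*pi/60 = 271.0147 rad/s
tau = P / omega = 450 / 271.0147
= 1.6604 Nm


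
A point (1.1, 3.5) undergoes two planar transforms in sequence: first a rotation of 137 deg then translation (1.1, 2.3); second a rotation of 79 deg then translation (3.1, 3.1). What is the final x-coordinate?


After transform 1:
x1 = cos(137)*1.1 - sin(137)*3.5 + 1.1 = -2.0915
y1 = sin(137)*1.1 + cos(137)*3.5 + 2.3 = 0.4905
After transform 2:
x2 = cos(79)*-2.0915 - sin(79)*0.4905 + 3.1
= 2.2195


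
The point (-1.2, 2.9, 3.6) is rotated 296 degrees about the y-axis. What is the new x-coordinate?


Rotation about y-axis: x' = x*cos(theta) + z*sin(theta)
= -1.2 * 0.4384 + 3.6 * -0.8988
= -3.7617


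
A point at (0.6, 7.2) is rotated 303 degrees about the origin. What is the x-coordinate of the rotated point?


x' = x*cos(theta) - y*sin(theta)
cos(303 deg) = 0.5446, sin(303 deg) = -0.8387
x' = 0.6 * 0.5446 - 7.2 * -0.8387
= 0.3268 - -6.0384
= 6.3652


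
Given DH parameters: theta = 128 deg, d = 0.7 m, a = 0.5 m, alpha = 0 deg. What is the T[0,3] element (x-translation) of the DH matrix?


T[0,3] = a * cos(theta)
= 0.5 * cos(128 deg)
= 0.5 * -0.6157
= -0.3078


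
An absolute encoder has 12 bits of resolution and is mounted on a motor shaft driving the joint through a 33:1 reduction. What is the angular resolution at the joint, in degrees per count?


counts = 2^12 = 4096
effective counts at joint = 4096 * 33 = 135168
resolution = 360 / 135168
= 0.0027 deg/count


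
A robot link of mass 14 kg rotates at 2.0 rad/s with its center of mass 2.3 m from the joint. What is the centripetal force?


F = m * omega^2 * r
= 14 * 2.0^2 * 2.3
= 14 * 4.0 * 2.3
= 128.8 N


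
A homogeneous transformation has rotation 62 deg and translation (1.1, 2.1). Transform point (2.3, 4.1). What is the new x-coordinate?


x' = cos(theta)*px - sin(theta)*py + tx
= 0.4695*2.3 - 0.8829*4.1 + 1.1
= -1.4403


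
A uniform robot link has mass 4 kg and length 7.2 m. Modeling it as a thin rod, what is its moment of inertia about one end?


I = (1/3) * m * L^2
= (1/3) * 4 * 7.2^2
= 0.333333 * 4 * 51.84
= 69.12 kg*m^2


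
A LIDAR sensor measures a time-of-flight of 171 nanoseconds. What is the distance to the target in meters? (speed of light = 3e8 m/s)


tof = 171 ns = 1.71e-07 s
dist = c * tof / 2
= 3e8 * 1.71e-07 / 2
= 25.65 m


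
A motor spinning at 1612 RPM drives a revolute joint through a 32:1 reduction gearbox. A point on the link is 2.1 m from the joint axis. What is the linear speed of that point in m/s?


omega_motor = 1612 * 2*pi/60 = 168.8082 rad/s
omega_joint = omega_motor / 32 = 5.2753 rad/s
v = omega_joint * r = 5.2753 * 2.1
= 11.078 m/s


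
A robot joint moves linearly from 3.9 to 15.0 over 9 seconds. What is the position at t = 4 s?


s = t/T = 4/9 = 0.4444
p(t) = p0 + (pf-p0)*s
= 3.9 + (15.0 - 3.9) * 0.4444
= 8.8333


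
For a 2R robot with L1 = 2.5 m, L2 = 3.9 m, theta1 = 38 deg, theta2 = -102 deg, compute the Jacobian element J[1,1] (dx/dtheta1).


J[1,1] = -L1*sin(t1) - L2*sin(t1+t2)
= -2.5*sin(38) - 3.9*sin(-64)
= 1.9661


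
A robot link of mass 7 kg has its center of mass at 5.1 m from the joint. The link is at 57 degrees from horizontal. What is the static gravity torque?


tau = m*g*L*cos(angle)
= 7 * 9.81 * 5.1 * cos(57 deg)
= 7 * 9.81 * 5.1 * 0.5446
= 190.7418 Nm


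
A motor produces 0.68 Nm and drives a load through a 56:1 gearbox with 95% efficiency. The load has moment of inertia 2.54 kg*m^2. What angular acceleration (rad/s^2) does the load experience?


tau_out = tau_motor * N * eta
= 0.68 * 56 * 0.95 = 36.176 Nm
alpha = tau_out / I = 36.176 / 2.54
= 14.2425 rad/s^2


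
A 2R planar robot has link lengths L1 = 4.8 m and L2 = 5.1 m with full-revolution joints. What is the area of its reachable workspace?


r_max = L1 + L2 = 9.9 m
r_min = |L1 - L2| = 0.3 m
Area = pi*(r_max^2 - r_min^2)
= pi*(98.01 - 0.09)
= pi * 97.92
= 307.6248 m^2


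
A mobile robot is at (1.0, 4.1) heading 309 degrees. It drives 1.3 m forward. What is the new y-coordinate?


y_new = y0 + d*sin(theta)
= 4.1 + 1.3*sin(309)
= 4.1 + -1.0103
= 3.0897


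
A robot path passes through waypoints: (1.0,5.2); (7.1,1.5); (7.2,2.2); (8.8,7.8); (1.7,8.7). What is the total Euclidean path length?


Segment lengths:
  seg1 = sqrt((6.1)^2 + (-3.7)^2) = 7.1344
  seg2 = sqrt((0.1)^2 + (0.7)^2) = 0.7071
  seg3 = sqrt((1.6)^2 + (5.6)^2) = 5.8241
  seg4 = sqrt((-7.1)^2 + (0.9)^2) = 7.1568
Total = 20.8224


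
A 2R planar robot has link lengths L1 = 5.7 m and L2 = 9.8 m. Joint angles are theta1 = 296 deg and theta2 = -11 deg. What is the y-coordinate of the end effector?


Convert angles to radians: theta1 = 5.1662, theta2 = -0.192
y = L1*sin(theta1) + L2*sin(theta1+theta2)
y = -5.1231 + -9.4661
y = -14.5892


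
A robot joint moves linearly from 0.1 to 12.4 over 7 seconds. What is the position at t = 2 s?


s = t/T = 2/7 = 0.2857
p(t) = p0 + (pf-p0)*s
= 0.1 + (12.4 - 0.1) * 0.2857
= 3.6143


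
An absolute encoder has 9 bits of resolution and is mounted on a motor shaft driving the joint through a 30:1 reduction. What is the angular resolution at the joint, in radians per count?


counts = 2^9 = 512
effective counts at joint = 512 * 30 = 15360
resolution = 2*pi / 15360
= 4.0906e-04 rad/count


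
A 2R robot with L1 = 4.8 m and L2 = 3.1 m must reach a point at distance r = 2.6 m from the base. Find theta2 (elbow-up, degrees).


cos(theta2) = (r^2 - L1^2 - L2^2) / (2*L1*L2)
cos(theta2) = (6.76 - 23.04 - 9.61) / 29.76
cos(theta2) = -0.86996
theta2 = 150.454 degrees


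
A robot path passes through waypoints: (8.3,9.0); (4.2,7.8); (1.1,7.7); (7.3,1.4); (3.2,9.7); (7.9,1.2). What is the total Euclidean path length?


Segment lengths:
  seg1 = sqrt((-4.1)^2 + (-1.2)^2) = 4.272
  seg2 = sqrt((-3.1)^2 + (-0.1)^2) = 3.1016
  seg3 = sqrt((6.2)^2 + (-6.3)^2) = 8.8391
  seg4 = sqrt((-4.1)^2 + (8.3)^2) = 9.2574
  seg5 = sqrt((4.7)^2 + (-8.5)^2) = 9.7129
Total = 35.183


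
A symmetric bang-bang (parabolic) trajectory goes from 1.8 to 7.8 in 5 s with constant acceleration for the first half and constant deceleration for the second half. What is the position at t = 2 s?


Symmetric rest-to-rest: each phase covers (pf-p0)/2 in time T/2. 0.5*a*(T/2)^2 = (pf-p0)/2 => a = 4*(pf-p0)/T^2
a = 4*(7.8-1.8)/5^2 = 0.96
t = 2 is in the acceleration phase (t <= T/2).
p = p0 + 0.5*a*t^2 = 1.8 + 0.5*0.96*2^2
= 3.72


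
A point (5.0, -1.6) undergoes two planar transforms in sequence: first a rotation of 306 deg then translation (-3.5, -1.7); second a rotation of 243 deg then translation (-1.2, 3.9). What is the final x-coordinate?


After transform 1:
x1 = cos(306)*5.0 - sin(306)*-1.6 + -3.5 = -1.8555
y1 = sin(306)*5.0 + cos(306)*-1.6 + -1.7 = -6.6855
After transform 2:
x2 = cos(243)*-1.8555 - sin(243)*-6.6855 + -1.2
= -6.3145


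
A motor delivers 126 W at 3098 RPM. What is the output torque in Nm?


omega = 3098 * 2*pi/60 = 324.4218 rad/s
tau = P / omega = 126 / 324.4218
= 0.3884 Nm


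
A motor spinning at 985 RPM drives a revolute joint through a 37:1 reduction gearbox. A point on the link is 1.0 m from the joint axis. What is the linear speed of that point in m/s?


omega_motor = 985 * 2*pi/60 = 103.149 rad/s
omega_joint = omega_motor / 37 = 2.7878 rad/s
v = omega_joint * r = 2.7878 * 1.0
= 2.7878 m/s


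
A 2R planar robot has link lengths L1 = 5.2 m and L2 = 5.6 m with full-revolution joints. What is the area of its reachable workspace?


r_max = L1 + L2 = 10.8 m
r_min = |L1 - L2| = 0.4 m
Area = pi*(r_max^2 - r_min^2)
= pi*(116.64 - 0.16)
= pi * 116.48
= 365.9327 m^2


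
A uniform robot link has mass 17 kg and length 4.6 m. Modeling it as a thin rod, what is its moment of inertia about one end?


I = (1/3) * m * L^2
= (1/3) * 17 * 4.6^2
= 0.333333 * 17 * 21.16
= 119.9067 kg*m^2


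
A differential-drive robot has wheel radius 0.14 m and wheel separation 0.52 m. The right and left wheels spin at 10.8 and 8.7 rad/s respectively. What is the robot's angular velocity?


vR = r*wR = 0.14*10.8 = 1.512 m/s
vL = r*wL = 0.14*8.7 = 1.218 m/s
v = (vR+vL)/2 = 1.365 m/s
omega = (vR-vL)/L = 0.5654 rad/s
angular velocity = 0.5654 rad/s


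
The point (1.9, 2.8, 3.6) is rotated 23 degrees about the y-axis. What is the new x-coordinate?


Rotation about y-axis: x' = x*cos(theta) + z*sin(theta)
= 1.9 * 0.9205 + 3.6 * 0.3907
= 3.1556


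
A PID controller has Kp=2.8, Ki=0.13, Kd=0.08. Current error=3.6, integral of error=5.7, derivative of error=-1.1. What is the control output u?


u = Kp*e + Ki*int(e) + Kd*de/dt
= 2.8*3.6 + 0.13*5.7 + 0.08*(-1.1)
= 10.08 + 0.741 + -0.088
= 10.733


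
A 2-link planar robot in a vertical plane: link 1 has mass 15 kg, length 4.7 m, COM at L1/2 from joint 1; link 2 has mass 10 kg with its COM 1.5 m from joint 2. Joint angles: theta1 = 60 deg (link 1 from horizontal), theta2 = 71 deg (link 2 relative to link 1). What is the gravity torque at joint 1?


Horizontal distance from joint 1 to link-1 COM:
  x_c1 = (L1/2)*cos(t1) = 2.35 * 0.5 = 1.175 m
Horizontal distance from joint 1 to link-2 COM:
  x_c2 = L1*cos(t1) + Lc2*cos(t1+t2)
       = 4.7*0.5 + 1.5*-0.6561 = 1.3659 m
tau1 = m1*g*x_c1 + m2*g*x_c2
     = 15*9.81*1.175 + 10*9.81*1.3659
     = 172.9013 + 133.9959
     = 306.8972 Nm


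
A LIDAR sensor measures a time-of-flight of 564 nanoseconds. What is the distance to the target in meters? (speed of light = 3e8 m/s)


tof = 564 ns = 5.64e-07 s
dist = c * tof / 2
= 3e8 * 5.64e-07 / 2
= 84.6 m


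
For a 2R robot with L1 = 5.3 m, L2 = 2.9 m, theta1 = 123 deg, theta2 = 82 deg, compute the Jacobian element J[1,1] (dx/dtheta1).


J[1,1] = -L1*sin(t1) - L2*sin(t1+t2)
= -5.3*sin(123) - 2.9*sin(205)
= -3.2194


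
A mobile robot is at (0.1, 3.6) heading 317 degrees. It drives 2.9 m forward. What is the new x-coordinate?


x_new = x0 + d*cos(theta)
= 0.1 + 2.9*cos(317)
= 0.1 + 2.1209
= 2.2209


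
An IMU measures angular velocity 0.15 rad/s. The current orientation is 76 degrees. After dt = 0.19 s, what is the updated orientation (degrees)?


delta_theta = w * dt = 0.15 * 0.19 = 0.0285 rad
= 1.6329 deg
theta_new = 76 + 1.6329 = 77.6329 deg


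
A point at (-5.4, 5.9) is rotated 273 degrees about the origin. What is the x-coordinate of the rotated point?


x' = x*cos(theta) - y*sin(theta)
cos(273 deg) = 0.0523, sin(273 deg) = -0.9986
x' = -5.4 * 0.0523 - 5.9 * -0.9986
= -0.2826 - -5.8919
= 5.6093
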